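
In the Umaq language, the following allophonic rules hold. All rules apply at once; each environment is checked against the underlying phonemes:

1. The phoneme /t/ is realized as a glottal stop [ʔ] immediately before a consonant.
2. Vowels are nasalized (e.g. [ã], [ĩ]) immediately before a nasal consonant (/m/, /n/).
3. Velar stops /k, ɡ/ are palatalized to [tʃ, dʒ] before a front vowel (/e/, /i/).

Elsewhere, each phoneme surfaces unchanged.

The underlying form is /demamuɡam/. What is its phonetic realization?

/d/ — not in any rule's target class → [d].
/e/ — between /d/ and /m/, before a nasal consonant — surfaces as [ẽ] (rule 2).
/m/ (between /e/ and /a/): no rule targets it → [m].
Rule 2 applies to /a/ (between /m/ and /m/: before a nasal consonant) → [ã].
/m/ — not in any rule's target class → [m].
/u/ (between /m/ and /ɡ/) is in the target of rule 2 but the environment (before a nasal consonant) is not met → [u].
/ɡ/ (between /u/ and /a/) is in the target of rule 3 but the environment (before a front vowel) is not met → [ɡ].
/a/ (between /ɡ/ and /m/) occurs before a nasal consonant → [ã] by rule 2.
/m/ stays [m].

[dẽmãmuɡãm]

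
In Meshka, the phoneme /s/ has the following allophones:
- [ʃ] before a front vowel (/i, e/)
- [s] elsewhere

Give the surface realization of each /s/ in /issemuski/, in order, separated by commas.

[s], [ʃ], [s]

Occurrence 1 (position 2): no conditioning environment matches → elsewhere allophone [s].
Occurrence 2 (position 3): before a front vowel (/i, e/) → [ʃ].
Occurrence 3 (position 7): no conditioning environment matches → elsewhere allophone [s].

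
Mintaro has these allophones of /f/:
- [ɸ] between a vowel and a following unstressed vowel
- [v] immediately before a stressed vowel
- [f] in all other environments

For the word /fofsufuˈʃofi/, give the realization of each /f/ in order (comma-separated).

Occurrence 1 (position 1): no conditioning environment matches → elsewhere allophone [f].
Occurrence 2 (position 3): no conditioning environment matches → elsewhere allophone [f].
Occurrence 3 (position 6): between a vowel and a following unstressed vowel → [ɸ].
Occurrence 4 (position 10): between a vowel and a following unstressed vowel → [ɸ].

[f], [f], [ɸ], [ɸ]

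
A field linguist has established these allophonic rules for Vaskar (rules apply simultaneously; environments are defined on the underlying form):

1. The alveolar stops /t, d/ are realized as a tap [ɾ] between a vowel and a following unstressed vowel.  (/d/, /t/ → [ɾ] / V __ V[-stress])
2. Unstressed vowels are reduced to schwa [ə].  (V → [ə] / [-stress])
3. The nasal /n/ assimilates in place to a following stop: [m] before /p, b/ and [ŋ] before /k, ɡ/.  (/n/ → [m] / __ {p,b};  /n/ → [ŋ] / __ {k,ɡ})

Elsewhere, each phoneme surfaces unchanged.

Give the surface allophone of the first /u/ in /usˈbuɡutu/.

Rule 2 applies to /u/ (word-initial: in an unstressed syllable) → [ə].

[ə]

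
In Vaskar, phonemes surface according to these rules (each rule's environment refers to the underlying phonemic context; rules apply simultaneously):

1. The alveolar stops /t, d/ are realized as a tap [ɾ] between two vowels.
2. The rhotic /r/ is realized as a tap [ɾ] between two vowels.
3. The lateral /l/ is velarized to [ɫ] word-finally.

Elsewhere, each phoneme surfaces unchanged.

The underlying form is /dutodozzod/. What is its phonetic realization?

[duɾoɾozzod]

/d/ — word-initial; rule 1 does not apply here → [d].
/u/ (between /d/ and /t/): no rule targets it → [u].
Rule 1 applies to /t/ (between /u/ and /o/: between two vowels) → [ɾ].
/o/ (between /t/ and /d/) is unaffected → [o].
/d/ (between /o/ and /o/): between two vowels, so rule 1 applies → [ɾ].
/o/ — not in any rule's target class → [o].
/z/ (between /o/ and /z/) is unaffected → [z].
/z/ (between /z/ and /o/) is unaffected → [z].
/o/ (between /z/ and /d/): no rule targets it → [o].
/d/ (word-final) fails the environment for rule 1, so it stays [d].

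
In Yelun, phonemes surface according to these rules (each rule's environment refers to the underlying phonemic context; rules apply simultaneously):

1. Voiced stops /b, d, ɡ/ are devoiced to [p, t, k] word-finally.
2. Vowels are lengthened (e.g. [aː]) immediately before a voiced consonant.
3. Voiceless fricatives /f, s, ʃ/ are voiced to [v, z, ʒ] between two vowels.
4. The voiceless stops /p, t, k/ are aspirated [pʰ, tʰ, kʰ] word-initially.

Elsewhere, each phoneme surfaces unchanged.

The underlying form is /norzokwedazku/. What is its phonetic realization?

/o/ meets the environment for rule 2 (before a voiced consonant) → [oː].
/o/ (between /z/ and /k/): rule 2 targets it, but not before a voiced consonant → unchanged [o].
/k/ (between /o/ and /w/) is in the target of rule 4 but the environment (word-initially) is not met → [k].
/e/ meets the environment for rule 2 (before a voiced consonant) → [eː].
/d/ (between /e/ and /a/): rule 1 targets it, but not word-finally → unchanged [d].
Rule 2 applies to /a/ (between /d/ and /z/: before a voiced consonant) → [aː].
/k/ (between /z/ and /u/): rule 4 targets it, but not word-initially → unchanged [k].
/u/ — word-final; rule 2 does not apply here → [u].

[noːrzokweːdaːzku]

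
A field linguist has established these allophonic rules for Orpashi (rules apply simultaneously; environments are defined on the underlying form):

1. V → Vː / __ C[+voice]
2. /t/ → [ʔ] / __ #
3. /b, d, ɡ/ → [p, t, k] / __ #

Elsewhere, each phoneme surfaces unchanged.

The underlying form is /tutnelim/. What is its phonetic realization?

/t/ (word-initial) fails the environment for rule 2, so it stays [t].
/u/ (between /t/ and /t/) fails the environment for rule 1, so it stays [u].
/t/ (between /u/ and /n/) fails the environment for rule 2, so it stays [t].
/n/ stays [n].
/e/ meets the environment for rule 1 (before a voiced consonant) → [eː].
/l/ (between /e/ and /i/) is unaffected → [l].
/i/ (between /l/ and /m/) occurs before a voiced consonant → [iː] by rule 1.
/m/ stays [m].

[tutneːliːm]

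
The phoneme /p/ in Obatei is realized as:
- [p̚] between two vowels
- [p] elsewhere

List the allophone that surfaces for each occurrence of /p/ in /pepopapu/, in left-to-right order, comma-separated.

[p], [p̚], [p̚], [p̚]

Occurrence 1 (position 1): no conditioning environment matches → elsewhere allophone [p].
Occurrence 2 (position 3): between two vowels → [p̚].
Occurrence 3 (position 5): between two vowels → [p̚].
Occurrence 4 (position 7): between two vowels → [p̚].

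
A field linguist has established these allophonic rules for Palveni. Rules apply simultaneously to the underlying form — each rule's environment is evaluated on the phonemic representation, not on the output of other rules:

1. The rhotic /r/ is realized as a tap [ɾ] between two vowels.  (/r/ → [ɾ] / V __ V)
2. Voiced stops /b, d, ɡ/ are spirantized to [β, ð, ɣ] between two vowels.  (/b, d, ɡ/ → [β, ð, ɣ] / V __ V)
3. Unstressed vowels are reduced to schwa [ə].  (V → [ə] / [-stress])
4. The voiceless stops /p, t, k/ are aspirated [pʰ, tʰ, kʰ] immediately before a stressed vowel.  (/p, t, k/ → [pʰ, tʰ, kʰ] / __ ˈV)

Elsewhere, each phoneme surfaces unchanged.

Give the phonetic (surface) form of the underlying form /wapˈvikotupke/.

[wəpˈvikətəpkə]

/a/ (between /w/ and /p/): in an unstressed syllable, so rule 3 applies → [ə].
/p/ (between /a/ and /v/) is in the target of rule 4 but the environment (immediately before a stressed vowel) is not met → [p].
/i/ (between /v/ and /k/): rule 3 targets it, but not in an unstressed syllable → unchanged [i].
/k/ (between /i/ and /o/): rule 4 targets it, but not immediately before a stressed vowel → unchanged [k].
/o/ meets the environment for rule 3 (in an unstressed syllable) → [ə].
/t/ (between /o/ and /u/) fails the environment for rule 4, so it stays [t].
/u/ meets the environment for rule 3 (in an unstressed syllable) → [ə].
/p/ (between /u/ and /k/) is in the target of rule 4 but the environment (immediately before a stressed vowel) is not met → [p].
/k/ (between /p/ and /e/): rule 4 targets it, but not immediately before a stressed vowel → unchanged [k].
/e/ — word-final, in an unstressed syllable — surfaces as [ə] (rule 3).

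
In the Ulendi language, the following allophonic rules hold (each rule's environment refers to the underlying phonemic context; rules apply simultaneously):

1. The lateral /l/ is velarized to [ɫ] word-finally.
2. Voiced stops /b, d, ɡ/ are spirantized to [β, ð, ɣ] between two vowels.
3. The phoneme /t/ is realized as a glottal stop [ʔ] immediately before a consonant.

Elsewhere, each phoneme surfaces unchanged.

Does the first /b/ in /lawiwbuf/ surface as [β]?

No

/b/ (between /w/ and /u/) is in the target of rule 2 but the environment (between two vowels) is not met → [b].
The actual realization is [b], not [β].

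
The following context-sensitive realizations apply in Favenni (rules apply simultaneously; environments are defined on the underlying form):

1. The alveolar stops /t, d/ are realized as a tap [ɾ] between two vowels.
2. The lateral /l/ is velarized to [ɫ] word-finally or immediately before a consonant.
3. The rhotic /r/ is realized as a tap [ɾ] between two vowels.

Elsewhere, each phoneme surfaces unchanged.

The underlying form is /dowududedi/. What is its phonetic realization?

[dowuɾuɾeɾi]

/d/ (word-initial) fails the environment for rule 1, so it stays [d].
/o/ stays [o].
/w/ — not in any rule's target class → [w].
/u/ — not in any rule's target class → [u].
/d/ — between /u/ and /u/, between two vowels — surfaces as [ɾ] (rule 1).
/u/ — not in any rule's target class → [u].
/d/ (between /u/ and /e/): between two vowels, so rule 1 applies → [ɾ].
/e/ (between /d/ and /d/) is unaffected → [e].
/d/ — between /e/ and /i/, between two vowels — surfaces as [ɾ] (rule 1).
/i/ stays [i].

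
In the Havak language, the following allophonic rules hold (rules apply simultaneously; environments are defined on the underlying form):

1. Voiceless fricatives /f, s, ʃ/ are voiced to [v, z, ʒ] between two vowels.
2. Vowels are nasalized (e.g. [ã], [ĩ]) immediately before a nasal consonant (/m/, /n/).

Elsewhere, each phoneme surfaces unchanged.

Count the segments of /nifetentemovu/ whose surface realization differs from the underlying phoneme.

3

Segments that undergo a rule: /f/ → [v] (rule 1); /e/ → [ẽ] (rule 2); /e/ → [ẽ] (rule 2).
All other segments surface unchanged.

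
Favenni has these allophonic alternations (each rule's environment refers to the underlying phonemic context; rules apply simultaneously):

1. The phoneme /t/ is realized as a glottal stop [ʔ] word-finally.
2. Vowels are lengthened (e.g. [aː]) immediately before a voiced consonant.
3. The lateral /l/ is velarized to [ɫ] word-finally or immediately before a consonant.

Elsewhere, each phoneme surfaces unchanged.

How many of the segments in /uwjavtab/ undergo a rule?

3

Segments that undergo a rule: /u/ → [uː] (rule 2); /a/ → [aː] (rule 2); /a/ → [aː] (rule 2).
All other segments surface unchanged.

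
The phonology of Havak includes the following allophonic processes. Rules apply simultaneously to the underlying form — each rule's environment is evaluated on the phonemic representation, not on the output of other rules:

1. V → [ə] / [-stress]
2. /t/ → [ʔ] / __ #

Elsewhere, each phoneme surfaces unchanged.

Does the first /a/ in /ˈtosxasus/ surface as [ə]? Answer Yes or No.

/a/ meets the environment for rule 1 (in an unstressed syllable) → [ə].
The actual realization is [ə], which matches [ə].

Yes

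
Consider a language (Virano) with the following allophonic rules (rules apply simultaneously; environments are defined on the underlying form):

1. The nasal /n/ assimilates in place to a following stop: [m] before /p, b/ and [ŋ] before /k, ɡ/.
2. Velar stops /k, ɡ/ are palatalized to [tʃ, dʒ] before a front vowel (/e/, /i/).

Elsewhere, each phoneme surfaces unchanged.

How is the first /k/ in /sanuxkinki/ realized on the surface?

[tʃ]

/k/ meets the environment for rule 2 (before a front vowel) → [tʃ].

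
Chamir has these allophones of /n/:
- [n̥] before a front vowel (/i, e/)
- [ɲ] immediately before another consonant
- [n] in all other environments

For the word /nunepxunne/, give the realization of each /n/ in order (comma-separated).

Occurrence 1 (position 1): no conditioning environment matches → elsewhere allophone [n].
Occurrence 2 (position 3): before a front vowel (/i, e/) → [n̥].
Occurrence 3 (position 8): immediately before another consonant → [ɲ].
Occurrence 4 (position 9): before a front vowel (/i, e/) → [n̥].

[n], [n̥], [ɲ], [n̥]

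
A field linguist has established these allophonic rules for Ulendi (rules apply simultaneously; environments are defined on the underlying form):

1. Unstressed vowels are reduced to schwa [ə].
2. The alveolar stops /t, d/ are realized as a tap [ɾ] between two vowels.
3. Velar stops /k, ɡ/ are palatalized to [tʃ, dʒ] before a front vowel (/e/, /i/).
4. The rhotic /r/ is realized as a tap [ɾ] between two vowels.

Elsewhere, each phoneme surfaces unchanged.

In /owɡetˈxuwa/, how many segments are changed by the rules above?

Segments that undergo a rule: /o/ → [ə] (rule 1); /ɡ/ → [dʒ] (rule 3); /e/ → [ə] (rule 1); /a/ → [ə] (rule 1).
All other segments surface unchanged.

4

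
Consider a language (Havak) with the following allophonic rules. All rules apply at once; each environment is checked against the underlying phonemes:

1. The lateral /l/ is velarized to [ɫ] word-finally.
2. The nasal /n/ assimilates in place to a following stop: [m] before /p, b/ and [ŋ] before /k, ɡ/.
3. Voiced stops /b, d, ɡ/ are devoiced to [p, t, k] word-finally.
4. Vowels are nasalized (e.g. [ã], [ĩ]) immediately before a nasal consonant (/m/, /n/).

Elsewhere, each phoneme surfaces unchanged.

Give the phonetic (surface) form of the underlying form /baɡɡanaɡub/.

/b/ — word-initial; rule 3 does not apply here → [b].
/a/ (between /b/ and /ɡ/) fails the environment for rule 4, so it stays [a].
/ɡ/ (between /a/ and /ɡ/): rule 3 targets it, but not word-finally → unchanged [ɡ].
/ɡ/ (between /ɡ/ and /a/) fails the environment for rule 3, so it stays [ɡ].
/a/ (between /ɡ/ and /n/): before a nasal consonant, so rule 4 applies → [ã].
/n/ (between /a/ and /a/) is in the target of rule 2 but the environment (before a labial or velar stop) is not met → [n].
/a/ (between /n/ and /ɡ/) fails the environment for rule 4, so it stays [a].
/ɡ/ (between /a/ and /u/) fails the environment for rule 3, so it stays [ɡ].
/u/ (between /ɡ/ and /b/) fails the environment for rule 4, so it stays [u].
/b/ — word-final, word-finally — surfaces as [p] (rule 3).

[baɡɡãnaɡup]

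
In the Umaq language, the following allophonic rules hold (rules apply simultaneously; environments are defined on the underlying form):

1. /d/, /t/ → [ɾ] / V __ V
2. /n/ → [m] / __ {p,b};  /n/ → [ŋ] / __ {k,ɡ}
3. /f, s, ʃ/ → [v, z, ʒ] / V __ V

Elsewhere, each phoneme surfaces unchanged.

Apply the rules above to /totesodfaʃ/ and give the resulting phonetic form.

[toɾezodfaʃ]

/t/ (word-initial) fails the environment for rule 1, so it stays [t].
/t/ (between /o/ and /e/): between two vowels, so rule 1 applies → [ɾ].
/s/ meets the environment for rule 3 (between two vowels) → [z].
/d/ (between /o/ and /f/): rule 1 targets it, but not between two vowels → unchanged [d].
/f/ (between /d/ and /a/) is in the target of rule 3 but the environment (between two vowels) is not met → [f].
/ʃ/ — word-final; rule 3 does not apply here → [ʃ].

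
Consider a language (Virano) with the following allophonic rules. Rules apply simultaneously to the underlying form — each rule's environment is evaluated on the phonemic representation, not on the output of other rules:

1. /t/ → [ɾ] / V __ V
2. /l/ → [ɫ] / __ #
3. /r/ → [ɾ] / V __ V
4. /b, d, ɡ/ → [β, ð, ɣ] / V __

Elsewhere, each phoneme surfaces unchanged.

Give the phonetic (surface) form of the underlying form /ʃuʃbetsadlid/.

/ʃ/ — not in any rule's target class → [ʃ].
/u/ stays [u].
/ʃ/ stays [ʃ].
/b/ (between /ʃ/ and /e/): rule 4 targets it, but not immediately after a vowel → unchanged [b].
/e/ (between /b/ and /t/): no rule targets it → [e].
/t/ (between /e/ and /s/) fails the environment for rule 1, so it stays [t].
/s/ — not in any rule's target class → [s].
/a/ (between /s/ and /d/): no rule targets it → [a].
Rule 4 applies to /d/ (between /a/ and /l/: immediately after a vowel) → [ð].
/l/ — between /d/ and /i/; rule 2 does not apply here → [l].
/i/ stays [i].
/d/ (word-final) occurs immediately after a vowel → [ð] by rule 4.

[ʃuʃbetsaðlið]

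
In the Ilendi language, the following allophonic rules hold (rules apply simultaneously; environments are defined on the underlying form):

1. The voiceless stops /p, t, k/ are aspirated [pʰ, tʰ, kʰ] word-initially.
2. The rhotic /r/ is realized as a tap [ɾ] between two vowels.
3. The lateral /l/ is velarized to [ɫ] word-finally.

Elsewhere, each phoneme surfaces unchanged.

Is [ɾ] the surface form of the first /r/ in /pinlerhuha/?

/r/ (between /e/ and /h/) fails the environment for rule 2, so it stays [r].
The actual realization is [r], not [ɾ].

No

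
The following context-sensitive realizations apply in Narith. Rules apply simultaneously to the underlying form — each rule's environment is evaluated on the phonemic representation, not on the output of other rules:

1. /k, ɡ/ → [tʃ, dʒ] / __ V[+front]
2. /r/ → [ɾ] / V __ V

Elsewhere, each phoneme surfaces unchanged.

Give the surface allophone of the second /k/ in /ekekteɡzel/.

/k/ — between /e/ and /t/; rule 1 does not apply here → [k].

[k]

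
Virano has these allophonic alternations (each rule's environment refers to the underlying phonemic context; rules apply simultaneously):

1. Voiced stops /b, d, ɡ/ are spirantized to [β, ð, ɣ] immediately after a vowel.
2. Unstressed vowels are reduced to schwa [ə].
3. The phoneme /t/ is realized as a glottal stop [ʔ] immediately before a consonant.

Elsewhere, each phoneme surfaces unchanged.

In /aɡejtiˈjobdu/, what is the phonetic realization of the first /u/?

[ə]

/u/ — word-final, in an unstressed syllable — surfaces as [ə] (rule 2).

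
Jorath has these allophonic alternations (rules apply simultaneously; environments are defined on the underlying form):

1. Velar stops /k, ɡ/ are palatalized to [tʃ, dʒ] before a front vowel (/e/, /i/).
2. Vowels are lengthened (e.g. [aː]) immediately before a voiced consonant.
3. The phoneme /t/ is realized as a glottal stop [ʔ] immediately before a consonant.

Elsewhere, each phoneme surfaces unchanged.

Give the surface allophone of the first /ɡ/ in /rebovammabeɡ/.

[ɡ]

/ɡ/ (word-final) is in the target of rule 1 but the environment (before a front vowel) is not met → [ɡ].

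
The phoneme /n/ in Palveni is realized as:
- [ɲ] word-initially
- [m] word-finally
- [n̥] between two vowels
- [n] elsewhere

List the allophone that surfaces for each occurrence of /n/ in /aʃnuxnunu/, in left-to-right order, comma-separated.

[n], [n], [n̥]

Occurrence 1 (position 3): no conditioning environment matches → elsewhere allophone [n].
Occurrence 2 (position 6): no conditioning environment matches → elsewhere allophone [n].
Occurrence 3 (position 8): between two vowels → [n̥].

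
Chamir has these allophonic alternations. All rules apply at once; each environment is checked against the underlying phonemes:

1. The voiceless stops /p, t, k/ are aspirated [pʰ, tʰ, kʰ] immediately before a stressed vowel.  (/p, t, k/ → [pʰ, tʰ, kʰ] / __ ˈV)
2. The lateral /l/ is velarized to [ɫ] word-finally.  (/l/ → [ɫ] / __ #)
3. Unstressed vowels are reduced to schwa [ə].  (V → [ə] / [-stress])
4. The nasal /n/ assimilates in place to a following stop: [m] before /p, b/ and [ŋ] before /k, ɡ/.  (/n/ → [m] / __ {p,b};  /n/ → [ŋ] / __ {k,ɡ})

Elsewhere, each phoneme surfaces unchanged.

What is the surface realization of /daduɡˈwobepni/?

/d/ (word-initial) is unaffected → [d].
/a/ (between /d/ and /d/) occurs in an unstressed syllable → [ə] by rule 3.
/d/ stays [d].
Rule 3 applies to /u/ (between /d/ and /ɡ/: in an unstressed syllable) → [ə].
/ɡ/ (between /u/ and /w/): no rule targets it → [ɡ].
/w/ (between /ɡ/ and /o/) is unaffected → [w].
/o/ — between /w/ and /b/; rule 3 does not apply here → [o].
/b/ (between /o/ and /e/): no rule targets it → [b].
/e/ meets the environment for rule 3 (in an unstressed syllable) → [ə].
/p/ (between /e/ and /n/) fails the environment for rule 1, so it stays [p].
/n/ (between /p/ and /i/) fails the environment for rule 4, so it stays [n].
/i/ (word-final): in an unstressed syllable, so rule 3 applies → [ə].

[dədəɡˈwobəpnə]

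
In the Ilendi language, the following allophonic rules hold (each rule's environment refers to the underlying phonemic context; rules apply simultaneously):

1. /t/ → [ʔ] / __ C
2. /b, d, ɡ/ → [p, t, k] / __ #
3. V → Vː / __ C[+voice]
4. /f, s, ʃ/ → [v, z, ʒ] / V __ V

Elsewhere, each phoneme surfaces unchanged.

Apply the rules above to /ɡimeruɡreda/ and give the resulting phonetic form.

[ɡiːmeːruːɡreːda]

/ɡ/ — word-initial; rule 2 does not apply here → [ɡ].
/i/ (between /ɡ/ and /m/) occurs before a voiced consonant → [iː] by rule 3.
/m/ stays [m].
/e/ — between /m/ and /r/, before a voiced consonant — surfaces as [eː] (rule 3).
/r/ stays [r].
/u/ (between /r/ and /ɡ/) occurs before a voiced consonant → [uː] by rule 3.
/ɡ/ (between /u/ and /r/) is in the target of rule 2 but the environment (word-finally) is not met → [ɡ].
/r/ stays [r].
/e/ (between /r/ and /d/): before a voiced consonant, so rule 3 applies → [eː].
/d/ (between /e/ and /a/) is in the target of rule 2 but the environment (word-finally) is not met → [d].
/a/ (word-final) fails the environment for rule 3, so it stays [a].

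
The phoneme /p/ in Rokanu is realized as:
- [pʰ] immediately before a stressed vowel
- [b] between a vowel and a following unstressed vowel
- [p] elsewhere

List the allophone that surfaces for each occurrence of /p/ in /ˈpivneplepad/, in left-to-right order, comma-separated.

Occurrence 1 (position 1): immediately before a stressed vowel → [pʰ].
Occurrence 2 (position 6): no conditioning environment matches → elsewhere allophone [p].
Occurrence 3 (position 9): between a vowel and a following unstressed vowel → [b].

[pʰ], [p], [b]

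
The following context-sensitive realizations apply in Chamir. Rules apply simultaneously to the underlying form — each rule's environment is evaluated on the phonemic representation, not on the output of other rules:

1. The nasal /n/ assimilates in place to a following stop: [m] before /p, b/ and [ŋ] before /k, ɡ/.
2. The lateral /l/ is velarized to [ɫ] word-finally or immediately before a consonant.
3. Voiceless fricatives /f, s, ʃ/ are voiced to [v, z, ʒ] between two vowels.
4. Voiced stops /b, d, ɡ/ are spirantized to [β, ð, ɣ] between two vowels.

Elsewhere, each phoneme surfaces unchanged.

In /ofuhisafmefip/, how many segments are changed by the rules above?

Segments that undergo a rule: /f/ → [v] (rule 3); /s/ → [z] (rule 3); /f/ → [v] (rule 3).
All other segments surface unchanged.

3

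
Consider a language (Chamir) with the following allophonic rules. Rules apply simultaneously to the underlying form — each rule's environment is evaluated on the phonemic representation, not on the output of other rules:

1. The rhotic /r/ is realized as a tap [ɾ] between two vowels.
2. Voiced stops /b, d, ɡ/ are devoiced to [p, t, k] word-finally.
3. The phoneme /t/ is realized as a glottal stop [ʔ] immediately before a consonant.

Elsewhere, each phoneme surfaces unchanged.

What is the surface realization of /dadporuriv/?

[dadpoɾuɾiv]

/d/ (word-initial) fails the environment for rule 2, so it stays [d].
/a/ (between /d/ and /d/) is unaffected → [a].
/d/ — between /a/ and /p/; rule 2 does not apply here → [d].
/p/ — not in any rule's target class → [p].
/o/ (between /p/ and /r/) is unaffected → [o].
/r/ (between /o/ and /u/): between two vowels, so rule 1 applies → [ɾ].
/u/ — not in any rule's target class → [u].
/r/ (between /u/ and /i/): between two vowels, so rule 1 applies → [ɾ].
/i/ (between /r/ and /v/) is unaffected → [i].
/v/ stays [v].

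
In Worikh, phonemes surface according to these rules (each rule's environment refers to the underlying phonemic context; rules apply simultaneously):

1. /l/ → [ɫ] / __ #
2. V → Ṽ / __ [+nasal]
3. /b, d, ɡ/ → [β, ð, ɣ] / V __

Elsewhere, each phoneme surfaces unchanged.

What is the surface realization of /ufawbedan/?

/u/ (word-initial) fails the environment for rule 2, so it stays [u].
/f/ — not in any rule's target class → [f].
/a/ (between /f/ and /w/) is in the target of rule 2 but the environment (before a nasal consonant) is not met → [a].
/w/ (between /a/ and /b/): no rule targets it → [w].
/b/ (between /w/ and /e/) fails the environment for rule 3, so it stays [b].
/e/ — between /b/ and /d/; rule 2 does not apply here → [e].
/d/ (between /e/ and /a/): immediately after a vowel, so rule 3 applies → [ð].
/a/ — between /d/ and /n/, before a nasal consonant — surfaces as [ã] (rule 2).
/n/ (word-final) is unaffected → [n].

[ufawbeðãn]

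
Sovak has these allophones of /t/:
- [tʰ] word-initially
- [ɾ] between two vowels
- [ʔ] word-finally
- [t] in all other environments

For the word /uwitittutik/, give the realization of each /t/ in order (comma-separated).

[ɾ], [t], [t], [ɾ]

Occurrence 1 (position 4): between two vowels → [ɾ].
Occurrence 2 (position 6): no conditioning environment matches → elsewhere allophone [t].
Occurrence 3 (position 7): no conditioning environment matches → elsewhere allophone [t].
Occurrence 4 (position 9): between two vowels → [ɾ].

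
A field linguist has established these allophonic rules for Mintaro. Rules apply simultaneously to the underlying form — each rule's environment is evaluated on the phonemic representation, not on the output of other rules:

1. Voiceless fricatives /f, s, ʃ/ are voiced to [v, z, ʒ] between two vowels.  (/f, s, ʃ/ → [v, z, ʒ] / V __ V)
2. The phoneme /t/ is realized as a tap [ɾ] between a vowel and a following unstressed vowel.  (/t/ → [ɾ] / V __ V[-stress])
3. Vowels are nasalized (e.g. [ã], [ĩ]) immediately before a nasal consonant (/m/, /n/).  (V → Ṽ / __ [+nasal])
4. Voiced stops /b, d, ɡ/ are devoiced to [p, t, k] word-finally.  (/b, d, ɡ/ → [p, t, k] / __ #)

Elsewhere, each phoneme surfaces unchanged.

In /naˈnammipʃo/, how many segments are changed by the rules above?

Segments that undergo a rule: /a/ → [ã] (rule 3); /a/ → [ã] (rule 3).
All other segments surface unchanged.

2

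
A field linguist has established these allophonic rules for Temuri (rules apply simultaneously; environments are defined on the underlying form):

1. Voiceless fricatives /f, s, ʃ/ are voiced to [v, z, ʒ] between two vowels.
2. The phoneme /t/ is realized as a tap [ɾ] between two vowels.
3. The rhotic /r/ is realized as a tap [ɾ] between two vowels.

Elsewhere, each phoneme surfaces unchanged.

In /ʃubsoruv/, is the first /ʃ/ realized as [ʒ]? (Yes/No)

No

/ʃ/ (word-initial): rule 1 targets it, but not between two vowels → unchanged [ʃ].
The actual realization is [ʃ], not [ʒ].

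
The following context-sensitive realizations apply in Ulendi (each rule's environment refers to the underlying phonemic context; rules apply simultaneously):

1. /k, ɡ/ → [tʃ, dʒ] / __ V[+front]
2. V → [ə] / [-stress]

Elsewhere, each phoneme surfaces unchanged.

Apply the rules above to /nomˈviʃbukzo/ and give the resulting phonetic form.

[nəmˈviʃbəkzə]

Rule 2 applies to /o/ (between /n/ and /m/: in an unstressed syllable) → [ə].
/i/ — between /v/ and /ʃ/; rule 2 does not apply here → [i].
Rule 2 applies to /u/ (between /b/ and /k/: in an unstressed syllable) → [ə].
/k/ (between /u/ and /z/) fails the environment for rule 1, so it stays [k].
Rule 2 applies to /o/ (word-final: in an unstressed syllable) → [ə].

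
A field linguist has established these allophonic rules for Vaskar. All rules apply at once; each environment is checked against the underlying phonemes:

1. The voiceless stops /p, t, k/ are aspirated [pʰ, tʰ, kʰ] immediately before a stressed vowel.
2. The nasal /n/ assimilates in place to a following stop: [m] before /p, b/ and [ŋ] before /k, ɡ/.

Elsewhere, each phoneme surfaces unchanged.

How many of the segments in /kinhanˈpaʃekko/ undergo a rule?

2

Segments that undergo a rule: /n/ → [m] (rule 2); /p/ → [pʰ] (rule 1).
All other segments surface unchanged.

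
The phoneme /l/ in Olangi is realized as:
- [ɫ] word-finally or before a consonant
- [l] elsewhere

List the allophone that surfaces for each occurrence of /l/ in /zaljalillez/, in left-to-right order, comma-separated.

[ɫ], [l], [ɫ], [l]

Occurrence 1 (position 3): word-finally or before a consonant → [ɫ].
Occurrence 2 (position 6): no conditioning environment matches → elsewhere allophone [l].
Occurrence 3 (position 8): word-finally or before a consonant → [ɫ].
Occurrence 4 (position 9): no conditioning environment matches → elsewhere allophone [l].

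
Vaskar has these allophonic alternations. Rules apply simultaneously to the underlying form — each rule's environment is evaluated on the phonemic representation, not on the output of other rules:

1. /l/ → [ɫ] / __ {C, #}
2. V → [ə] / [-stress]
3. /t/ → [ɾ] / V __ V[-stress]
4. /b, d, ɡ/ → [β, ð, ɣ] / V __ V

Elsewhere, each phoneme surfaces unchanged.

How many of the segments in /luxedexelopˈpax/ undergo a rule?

Segments that undergo a rule: /u/ → [ə] (rule 2); /e/ → [ə] (rule 2); /d/ → [ð] (rule 4); /e/ → [ə] (rule 2); /e/ → [ə] (rule 2); /o/ → [ə] (rule 2).
All other segments surface unchanged.

6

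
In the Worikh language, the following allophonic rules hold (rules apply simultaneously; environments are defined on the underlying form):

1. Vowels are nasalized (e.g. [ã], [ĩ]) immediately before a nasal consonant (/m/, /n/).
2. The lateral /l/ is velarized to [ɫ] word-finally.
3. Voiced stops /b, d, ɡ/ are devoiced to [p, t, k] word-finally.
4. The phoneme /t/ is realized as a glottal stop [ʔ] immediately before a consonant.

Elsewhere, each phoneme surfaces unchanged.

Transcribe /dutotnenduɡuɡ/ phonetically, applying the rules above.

/d/ (word-initial): rule 3 targets it, but not word-finally → unchanged [d].
/u/ (between /d/ and /t/): rule 1 targets it, but not before a nasal consonant → unchanged [u].
/t/ (between /u/ and /o/): rule 4 targets it, but not immediately before a consonant → unchanged [t].
/o/ (between /t/ and /t/) fails the environment for rule 1, so it stays [o].
/t/ meets the environment for rule 4 (immediately before a consonant) → [ʔ].
/n/ — not in any rule's target class → [n].
/e/ (between /n/ and /n/) occurs before a nasal consonant → [ẽ] by rule 1.
/n/ (between /e/ and /d/) is unaffected → [n].
/d/ (between /n/ and /u/) is in the target of rule 3 but the environment (word-finally) is not met → [d].
/u/ (between /d/ and /ɡ/): rule 1 targets it, but not before a nasal consonant → unchanged [u].
/ɡ/ — between /u/ and /u/; rule 3 does not apply here → [ɡ].
/u/ (between /ɡ/ and /ɡ/) is in the target of rule 1 but the environment (before a nasal consonant) is not met → [u].
/ɡ/ (word-final) occurs word-finally → [k] by rule 3.

[dutoʔnẽnduɡuk]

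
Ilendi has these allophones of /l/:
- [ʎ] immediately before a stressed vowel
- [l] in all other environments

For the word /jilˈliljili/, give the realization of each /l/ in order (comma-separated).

[l], [ʎ], [l], [l]

Occurrence 1 (position 3): no conditioning environment matches → elsewhere allophone [l].
Occurrence 2 (position 4): immediately before a stressed vowel → [ʎ].
Occurrence 3 (position 6): no conditioning environment matches → elsewhere allophone [l].
Occurrence 4 (position 9): no conditioning environment matches → elsewhere allophone [l].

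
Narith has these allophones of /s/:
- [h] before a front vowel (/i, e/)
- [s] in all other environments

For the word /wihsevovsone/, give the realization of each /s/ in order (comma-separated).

Occurrence 1 (position 4): before a front vowel (/i, e/) → [h].
Occurrence 2 (position 9): no conditioning environment matches → elsewhere allophone [s].

[h], [s]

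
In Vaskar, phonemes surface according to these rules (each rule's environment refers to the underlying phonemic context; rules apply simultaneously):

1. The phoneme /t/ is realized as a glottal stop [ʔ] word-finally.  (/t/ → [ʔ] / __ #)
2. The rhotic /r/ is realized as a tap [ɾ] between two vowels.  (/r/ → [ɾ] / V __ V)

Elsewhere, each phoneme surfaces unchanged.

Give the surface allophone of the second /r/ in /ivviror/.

/r/ (word-final) is in the target of rule 2 but the environment (between two vowels) is not met → [r].

[r]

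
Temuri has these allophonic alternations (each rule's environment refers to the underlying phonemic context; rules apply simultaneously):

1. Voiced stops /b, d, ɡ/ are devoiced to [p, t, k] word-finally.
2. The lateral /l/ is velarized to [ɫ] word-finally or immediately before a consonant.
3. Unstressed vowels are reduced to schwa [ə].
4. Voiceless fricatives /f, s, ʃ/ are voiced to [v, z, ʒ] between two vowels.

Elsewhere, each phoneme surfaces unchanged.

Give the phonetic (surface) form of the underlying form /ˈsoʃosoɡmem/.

/s/ — word-initial; rule 4 does not apply here → [s].
/o/ (between /s/ and /ʃ/): rule 3 targets it, but not in an unstressed syllable → unchanged [o].
/ʃ/ — between /o/ and /o/, between two vowels — surfaces as [ʒ] (rule 4).
/o/ meets the environment for rule 3 (in an unstressed syllable) → [ə].
/s/ (between /o/ and /o/): between two vowels, so rule 4 applies → [z].
Rule 3 applies to /o/ (between /s/ and /ɡ/: in an unstressed syllable) → [ə].
/ɡ/ (between /o/ and /m/) fails the environment for rule 1, so it stays [ɡ].
Rule 3 applies to /e/ (between /m/ and /m/: in an unstressed syllable) → [ə].

[ˈsoʒəzəɡməm]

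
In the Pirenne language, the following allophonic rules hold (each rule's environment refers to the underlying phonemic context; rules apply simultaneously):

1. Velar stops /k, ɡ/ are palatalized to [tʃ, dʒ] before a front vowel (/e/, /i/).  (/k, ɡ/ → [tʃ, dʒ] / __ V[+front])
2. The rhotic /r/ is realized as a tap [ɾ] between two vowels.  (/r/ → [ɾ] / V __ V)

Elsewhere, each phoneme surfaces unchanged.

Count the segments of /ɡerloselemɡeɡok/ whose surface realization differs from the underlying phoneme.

2

Segments that undergo a rule: /ɡ/ → [dʒ] (rule 1); /ɡ/ → [dʒ] (rule 1).
All other segments surface unchanged.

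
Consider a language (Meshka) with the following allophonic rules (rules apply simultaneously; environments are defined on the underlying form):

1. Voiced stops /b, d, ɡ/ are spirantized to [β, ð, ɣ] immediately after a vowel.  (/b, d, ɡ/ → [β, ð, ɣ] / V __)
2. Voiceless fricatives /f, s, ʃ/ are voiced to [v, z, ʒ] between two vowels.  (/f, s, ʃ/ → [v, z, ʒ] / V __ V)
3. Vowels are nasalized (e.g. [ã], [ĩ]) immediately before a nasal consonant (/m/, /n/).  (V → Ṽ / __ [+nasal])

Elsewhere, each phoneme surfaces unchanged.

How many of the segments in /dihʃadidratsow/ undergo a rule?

2

Segments that undergo a rule: /d/ → [ð] (rule 1); /d/ → [ð] (rule 1).
All other segments surface unchanged.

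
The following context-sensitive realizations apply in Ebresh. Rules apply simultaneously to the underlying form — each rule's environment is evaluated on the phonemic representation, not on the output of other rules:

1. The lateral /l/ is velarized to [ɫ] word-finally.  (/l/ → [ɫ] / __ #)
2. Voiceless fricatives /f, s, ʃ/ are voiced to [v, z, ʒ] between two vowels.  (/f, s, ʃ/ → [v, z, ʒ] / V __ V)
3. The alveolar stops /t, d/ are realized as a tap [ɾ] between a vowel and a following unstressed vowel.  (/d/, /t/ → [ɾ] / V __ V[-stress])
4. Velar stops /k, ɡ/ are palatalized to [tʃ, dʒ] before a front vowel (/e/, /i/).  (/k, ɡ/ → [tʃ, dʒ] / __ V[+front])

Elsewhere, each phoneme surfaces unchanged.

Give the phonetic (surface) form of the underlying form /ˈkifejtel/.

[ˈtʃivejteɫ]

/k/ meets the environment for rule 4 (before a front vowel) → [tʃ].
/i/ (between /k/ and /f/): no rule targets it → [i].
/f/ (between /i/ and /e/): between two vowels, so rule 2 applies → [v].
/e/ (between /f/ and /j/): no rule targets it → [e].
/j/ (between /e/ and /t/): no rule targets it → [j].
/t/ (between /j/ and /e/) is in the target of rule 3 but the environment (between a vowel and a following unstressed vowel) is not met → [t].
/e/ (between /t/ and /l/) is unaffected → [e].
/l/ (word-final) occurs word-finally → [ɫ] by rule 1.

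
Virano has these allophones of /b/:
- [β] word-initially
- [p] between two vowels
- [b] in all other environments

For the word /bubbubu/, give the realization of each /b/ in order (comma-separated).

Occurrence 1 (position 1): word-initially → [β].
Occurrence 2 (position 3): no conditioning environment matches → elsewhere allophone [b].
Occurrence 3 (position 4): no conditioning environment matches → elsewhere allophone [b].
Occurrence 4 (position 6): between two vowels → [p].

[β], [b], [b], [p]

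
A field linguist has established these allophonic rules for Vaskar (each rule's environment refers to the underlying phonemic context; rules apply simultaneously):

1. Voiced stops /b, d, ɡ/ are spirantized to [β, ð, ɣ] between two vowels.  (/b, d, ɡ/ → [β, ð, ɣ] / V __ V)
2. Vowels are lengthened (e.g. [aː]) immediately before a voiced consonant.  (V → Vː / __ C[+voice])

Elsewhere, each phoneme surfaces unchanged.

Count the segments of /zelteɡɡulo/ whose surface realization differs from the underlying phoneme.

3

Segments that undergo a rule: /e/ → [eː] (rule 2); /e/ → [eː] (rule 2); /u/ → [uː] (rule 2).
All other segments surface unchanged.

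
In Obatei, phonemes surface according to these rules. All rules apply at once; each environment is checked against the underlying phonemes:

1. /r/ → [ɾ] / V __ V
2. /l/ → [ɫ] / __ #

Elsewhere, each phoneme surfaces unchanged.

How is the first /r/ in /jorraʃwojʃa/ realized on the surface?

/r/ — between /o/ and /r/; rule 1 does not apply here → [r].

[r]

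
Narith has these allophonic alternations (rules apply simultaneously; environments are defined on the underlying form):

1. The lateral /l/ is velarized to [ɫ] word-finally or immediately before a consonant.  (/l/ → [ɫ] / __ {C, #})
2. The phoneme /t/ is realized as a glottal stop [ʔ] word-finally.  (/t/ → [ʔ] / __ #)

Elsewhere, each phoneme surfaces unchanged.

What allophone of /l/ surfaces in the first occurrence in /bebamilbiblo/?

Rule 1 applies to /l/ (between /i/ and /b/: word-finally or immediately before a consonant) → [ɫ].

[ɫ]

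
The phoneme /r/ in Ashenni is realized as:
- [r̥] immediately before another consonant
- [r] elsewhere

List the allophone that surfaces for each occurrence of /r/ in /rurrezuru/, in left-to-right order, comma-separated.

[r], [r̥], [r], [r]

Occurrence 1 (position 1): no conditioning environment matches → elsewhere allophone [r].
Occurrence 2 (position 3): immediately before another consonant → [r̥].
Occurrence 3 (position 4): no conditioning environment matches → elsewhere allophone [r].
Occurrence 4 (position 8): no conditioning environment matches → elsewhere allophone [r].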